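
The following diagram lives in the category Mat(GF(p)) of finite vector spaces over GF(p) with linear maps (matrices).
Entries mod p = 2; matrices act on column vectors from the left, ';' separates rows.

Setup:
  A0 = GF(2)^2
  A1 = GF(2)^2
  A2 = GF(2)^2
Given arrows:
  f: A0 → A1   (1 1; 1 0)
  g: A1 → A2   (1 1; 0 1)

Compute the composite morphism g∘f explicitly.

Answer: (0 1; 1 0)

Trace:
  e0=[1,0] f→[1,1] g→[0,1]
  e1=[0,1] f→[1,0] g→[1,0]
⟦path⟧: (0 1; 1 0)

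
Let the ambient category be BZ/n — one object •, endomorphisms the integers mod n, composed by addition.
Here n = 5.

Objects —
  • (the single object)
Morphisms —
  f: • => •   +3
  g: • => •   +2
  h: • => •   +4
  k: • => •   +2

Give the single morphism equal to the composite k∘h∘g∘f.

Answer: +1

Trace:
  0 +3≡3 +2≡0 +4≡4 +2≡1  (mod 5)
⟦path⟧: +1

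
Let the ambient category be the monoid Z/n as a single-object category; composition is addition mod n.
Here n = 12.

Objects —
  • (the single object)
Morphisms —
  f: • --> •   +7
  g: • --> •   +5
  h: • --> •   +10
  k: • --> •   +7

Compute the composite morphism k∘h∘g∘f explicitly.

Answer: +5

Trace:
  0 +7≡7 +5≡0 +10≡10 +7≡5  (mod 12)
⟦path⟧: +5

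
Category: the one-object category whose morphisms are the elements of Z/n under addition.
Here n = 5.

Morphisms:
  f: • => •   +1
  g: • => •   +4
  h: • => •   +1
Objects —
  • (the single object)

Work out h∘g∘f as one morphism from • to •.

Answer: +1

Derivation:
  0 +1≡1 +4≡0 +1≡1  (mod 5)
composite: +1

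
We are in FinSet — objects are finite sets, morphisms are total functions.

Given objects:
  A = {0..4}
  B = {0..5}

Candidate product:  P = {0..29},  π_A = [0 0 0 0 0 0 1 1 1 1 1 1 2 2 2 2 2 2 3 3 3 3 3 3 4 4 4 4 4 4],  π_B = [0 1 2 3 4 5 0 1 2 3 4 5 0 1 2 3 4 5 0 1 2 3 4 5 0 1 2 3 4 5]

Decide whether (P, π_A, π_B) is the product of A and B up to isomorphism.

Answer: VALID PRODUCT

Trace:
|A|·|B| = 5·6 = 30;  |P| = 30
Check the pairing map k ↦ (π_A(k), π_B(k)):
  0 ↦ (0,0)
  1 ↦ (0,1)
  2 ↦ (0,2)
  3 ↦ (0,3)
  4 ↦ (0,4)
  5 ↦ (0,5)
  6 ↦ (1,0)
  7 ↦ (1,1)
  8 ↦ (1,2)
  9 ↦ (1,3)
  10 ↦ (1,4)
  11 ↦ (1,5)
  12 ↦ (2,0)
  13 ↦ (2,1)
  14 ↦ (2,2)
  15 ↦ (2,3)
  16 ↦ (2,4)
  17 ↦ (2,5)
  18 ↦ (3,0)
  19 ↦ (3,1)
  20 ↦ (3,2)
  21 ↦ (3,3)
  22 ↦ (3,4)
  23 ↦ (3,5)
  24 ↦ (4,0)
  25 ↦ (4,1)
  26 ↦ (4,2)
  27 ↦ (4,3)
  28 ↦ (4,4)
  29 ↦ (4,5)
distinct pairs in image: 30 / 30 needed
  → bijection onto A×B; projections well-typed.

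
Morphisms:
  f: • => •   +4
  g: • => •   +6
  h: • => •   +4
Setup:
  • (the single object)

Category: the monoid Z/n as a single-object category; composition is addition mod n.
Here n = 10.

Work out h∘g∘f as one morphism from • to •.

Answer: +4

Work:
  0 +4≡4 +6≡0 +4≡4  (mod 10)
composite: +4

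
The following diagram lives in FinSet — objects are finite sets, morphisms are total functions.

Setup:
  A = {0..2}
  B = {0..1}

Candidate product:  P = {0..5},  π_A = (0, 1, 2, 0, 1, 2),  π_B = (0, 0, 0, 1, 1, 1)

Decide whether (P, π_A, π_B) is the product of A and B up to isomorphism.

|A|·|B| = 3·2 = 6;  |P| = 6
Check the pairing map k ↦ (π_A(k), π_B(k)):
  0 ↦ (0,0)
  1 ↦ (1,0)
  2 ↦ (2,0)
  3 ↦ (0,1)
  4 ↦ (1,1)
  5 ↦ (2,1)
distinct pairs in image: 6 / 6 needed
  → bijection onto A×B; projections well-typed.

Answer: VALID PRODUCT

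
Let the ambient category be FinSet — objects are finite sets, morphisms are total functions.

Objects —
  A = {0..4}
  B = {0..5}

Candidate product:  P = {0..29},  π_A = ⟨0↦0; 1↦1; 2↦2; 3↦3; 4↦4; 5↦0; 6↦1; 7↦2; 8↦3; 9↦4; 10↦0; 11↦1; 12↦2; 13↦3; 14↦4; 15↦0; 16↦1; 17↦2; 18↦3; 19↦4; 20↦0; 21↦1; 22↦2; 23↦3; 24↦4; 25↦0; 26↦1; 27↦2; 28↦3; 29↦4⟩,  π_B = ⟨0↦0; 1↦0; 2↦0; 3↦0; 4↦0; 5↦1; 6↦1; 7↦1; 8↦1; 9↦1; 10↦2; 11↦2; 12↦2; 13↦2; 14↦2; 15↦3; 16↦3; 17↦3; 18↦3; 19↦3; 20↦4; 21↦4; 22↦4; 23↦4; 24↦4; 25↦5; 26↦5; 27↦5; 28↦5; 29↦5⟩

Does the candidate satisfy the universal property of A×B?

Answer: VALID PRODUCT

Trace:
|A|·|B| = 5·6 = 30;  |P| = 30
Check the pairing map k ↦ (π_A(k), π_B(k)):
  0 ↦ (0,0)
  1 ↦ (1,0)
  2 ↦ (2,0)
  3 ↦ (3,0)
  4 ↦ (4,0)
  5 ↦ (0,1)
  6 ↦ (1,1)
  7 ↦ (2,1)
  8 ↦ (3,1)
  9 ↦ (4,1)
  10 ↦ (0,2)
  11 ↦ (1,2)
  12 ↦ (2,2)
  13 ↦ (3,2)
  14 ↦ (4,2)
  15 ↦ (0,3)
  16 ↦ (1,3)
  17 ↦ (2,3)
  18 ↦ (3,3)
  19 ↦ (4,3)
  20 ↦ (0,4)
  21 ↦ (1,4)
  22 ↦ (2,4)
  23 ↦ (3,4)
  24 ↦ (4,4)
  25 ↦ (0,5)
  26 ↦ (1,5)
  27 ↦ (2,5)
  28 ↦ (3,5)
  29 ↦ (4,5)
distinct pairs in image: 30 / 30 needed
  → bijection onto A×B; projections well-typed.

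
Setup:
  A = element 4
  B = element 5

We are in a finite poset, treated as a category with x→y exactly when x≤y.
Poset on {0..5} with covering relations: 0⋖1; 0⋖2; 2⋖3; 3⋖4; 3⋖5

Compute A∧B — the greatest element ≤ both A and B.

{x : x<=A ∧ x<=B} = {0,2,3}  (A=4, B=5)
  0 <= 3
  2 <= 3
  3 <= 3
glb = 3

Answer: A∧B = 3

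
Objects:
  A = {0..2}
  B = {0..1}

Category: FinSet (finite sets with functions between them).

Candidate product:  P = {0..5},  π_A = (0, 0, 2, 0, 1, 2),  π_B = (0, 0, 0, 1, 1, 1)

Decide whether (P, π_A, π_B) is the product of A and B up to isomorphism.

|A|·|B| = 3·2 = 6;  |P| = 6
Check the pairing map k ↦ (π_A(k), π_B(k)):
  0 ↦ (0,0)
  1 ↦ (0,0)  ✗ repeats pair of k=0
  2 ↦ (2,0)
  3 ↦ (0,1)
  4 ↦ (1,1)
  5 ↦ (2,1)
distinct pairs in image: 5 / 6 needed
  → (0,0) hit at k=0 and k=1

Answer: NOT A VALID PRODUCT — duplicate pair at indices 0,1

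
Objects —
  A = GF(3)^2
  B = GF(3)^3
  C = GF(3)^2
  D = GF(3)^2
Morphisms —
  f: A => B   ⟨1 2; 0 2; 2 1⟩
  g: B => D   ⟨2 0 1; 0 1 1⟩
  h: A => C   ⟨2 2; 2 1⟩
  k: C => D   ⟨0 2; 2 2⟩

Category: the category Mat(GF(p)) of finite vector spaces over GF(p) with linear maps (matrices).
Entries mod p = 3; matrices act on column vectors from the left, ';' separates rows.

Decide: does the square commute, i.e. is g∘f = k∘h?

Answer: COMMUTES

Derivation:
Path 1 = f;g:
  e0=⟨1,0⟩ f=>⟨1,0,2⟩ g=>⟨1,2⟩
  e1=⟨0,1⟩ f=>⟨2,2,1⟩ g=>⟨2,0⟩
  result₁ = ⟨1 2; 2 0⟩
Path 2 = h;k:
  e0=⟨1,0⟩ h=>⟨2,2⟩ k=>⟨1,2⟩
  e1=⟨0,1⟩ h=>⟨2,1⟩ k=>⟨2,0⟩
  result₂ = ⟨1 2; 2 0⟩
Equal? equal; square commutes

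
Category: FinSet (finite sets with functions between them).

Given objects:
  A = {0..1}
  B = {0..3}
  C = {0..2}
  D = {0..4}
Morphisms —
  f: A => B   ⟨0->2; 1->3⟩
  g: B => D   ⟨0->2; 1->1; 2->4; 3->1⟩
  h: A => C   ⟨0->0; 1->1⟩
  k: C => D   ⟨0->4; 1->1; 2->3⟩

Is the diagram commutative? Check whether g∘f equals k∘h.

Answer: COMMUTES

Derivation:
1) trace f;g:
  0 f=>2 g=>4
  1 f=>3 g=>1
  ⟦path⟧₁ = ⟨0->4; 1->1⟩
2) trace h;k:
  0 h=>0 k=>4
  1 h=>1 k=>1
  ⟦path⟧₂ = ⟨0->4; 1->1⟩
Equal? same morphism ✓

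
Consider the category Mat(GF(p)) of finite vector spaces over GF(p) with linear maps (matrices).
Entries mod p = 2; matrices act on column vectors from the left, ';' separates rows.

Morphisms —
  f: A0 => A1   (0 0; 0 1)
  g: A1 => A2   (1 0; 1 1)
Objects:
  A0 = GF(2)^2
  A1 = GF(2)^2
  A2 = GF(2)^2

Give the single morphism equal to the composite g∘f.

  e0=(1,0) f=>(0,0) g=>(0,0)
  e1=(0,1) f=>(0,1) g=>(0,1)
result: (0 0; 0 1)

Answer: (0 0; 0 1)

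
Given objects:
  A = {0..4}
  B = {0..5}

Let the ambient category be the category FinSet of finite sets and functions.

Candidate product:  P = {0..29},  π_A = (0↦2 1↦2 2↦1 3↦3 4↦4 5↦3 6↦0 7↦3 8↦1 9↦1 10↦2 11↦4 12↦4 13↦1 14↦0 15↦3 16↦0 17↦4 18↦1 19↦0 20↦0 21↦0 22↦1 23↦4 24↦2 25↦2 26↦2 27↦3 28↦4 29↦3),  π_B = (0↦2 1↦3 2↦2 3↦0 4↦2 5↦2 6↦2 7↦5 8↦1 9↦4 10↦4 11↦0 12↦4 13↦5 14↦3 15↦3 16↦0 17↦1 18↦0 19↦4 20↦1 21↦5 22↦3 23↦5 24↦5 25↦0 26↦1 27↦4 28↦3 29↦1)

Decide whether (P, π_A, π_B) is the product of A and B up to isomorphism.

Answer: VALID PRODUCT

Trace:
|A|·|B| = 5·6 = 30;  |P| = 30
Check the pairing map k ↦ (π_A(k), π_B(k)):
  0 ↦ (2,2)
  1 ↦ (2,3)
  2 ↦ (1,2)
  3 ↦ (3,0)
  4 ↦ (4,2)
  5 ↦ (3,2)
  6 ↦ (0,2)
  7 ↦ (3,5)
  8 ↦ (1,1)
  9 ↦ (1,4)
  10 ↦ (2,4)
  11 ↦ (4,0)
  12 ↦ (4,4)
  13 ↦ (1,5)
  14 ↦ (0,3)
  15 ↦ (3,3)
  16 ↦ (0,0)
  17 ↦ (4,1)
  18 ↦ (1,0)
  19 ↦ (0,4)
  20 ↦ (0,1)
  21 ↦ (0,5)
  22 ↦ (1,3)
  23 ↦ (4,5)
  24 ↦ (2,5)
  25 ↦ (2,0)
  26 ↦ (2,1)
  27 ↦ (3,4)
  28 ↦ (4,3)
  29 ↦ (3,1)
distinct pairs in image: 30 / 30 needed
  → bijection onto A×B; projections well-typed.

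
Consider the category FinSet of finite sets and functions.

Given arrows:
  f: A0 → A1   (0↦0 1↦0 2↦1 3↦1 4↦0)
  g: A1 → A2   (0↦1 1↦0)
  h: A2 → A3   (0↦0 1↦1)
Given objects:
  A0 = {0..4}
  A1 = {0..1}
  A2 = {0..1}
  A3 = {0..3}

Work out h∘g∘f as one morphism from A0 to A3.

  0 f→0 g→1 h→1
  1 f→0 g→1 h→1
  2 f→1 g→0 h→0
  3 f→1 g→0 h→0
  4 f→0 g→1 h→1
⟦path⟧: (0↦1 1↦1 2↦0 3↦0 4↦1)

Answer: (0↦1 1↦1 2↦0 3↦0 4↦1)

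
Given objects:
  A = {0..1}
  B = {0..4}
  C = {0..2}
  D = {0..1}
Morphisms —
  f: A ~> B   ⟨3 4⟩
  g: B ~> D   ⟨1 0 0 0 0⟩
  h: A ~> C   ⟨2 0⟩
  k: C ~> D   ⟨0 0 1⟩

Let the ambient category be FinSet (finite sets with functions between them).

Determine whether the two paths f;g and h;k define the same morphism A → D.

Along f;g (path 1):
  0 f~>3 g~>0
  1 f~>4 g~>0
  composite₁ = ⟨0 0⟩
Along h;k (path 2):
  0 h~>2 k~>1
  1 h~>0 k~>0
  composite₂ = ⟨1 0⟩
Equal? NO — does not commute

Answer: DOES NOT COMMUTE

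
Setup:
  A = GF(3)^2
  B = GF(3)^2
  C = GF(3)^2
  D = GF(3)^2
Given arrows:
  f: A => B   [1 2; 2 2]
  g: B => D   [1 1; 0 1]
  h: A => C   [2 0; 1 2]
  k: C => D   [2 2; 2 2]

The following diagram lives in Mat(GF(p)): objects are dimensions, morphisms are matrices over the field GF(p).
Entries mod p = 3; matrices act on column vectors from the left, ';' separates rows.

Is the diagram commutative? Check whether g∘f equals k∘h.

Answer: DOES NOT COMMUTE

Work:
Path 1 = f;g:
  e0=(1,0) f=>(1,2) g=>(0,2)
  e1=(0,1) f=>(2,2) g=>(1,2)
  result₁ = [0 1; 2 2]
Path 2 = h;k:
  e0=(1,0) h=>(2,1) k=>(0,0)
  e1=(0,1) h=>(0,2) k=>(1,1)
  result₂ = [0 1; 0 1]
Equal? distinct morphisms ✗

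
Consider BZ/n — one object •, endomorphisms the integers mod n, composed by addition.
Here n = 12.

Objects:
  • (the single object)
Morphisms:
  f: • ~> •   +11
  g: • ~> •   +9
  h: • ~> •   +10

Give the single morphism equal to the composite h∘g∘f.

Answer: +6

Trace:
  0 +11≡11 +9≡8 +10≡6  (mod 12)
composite: +6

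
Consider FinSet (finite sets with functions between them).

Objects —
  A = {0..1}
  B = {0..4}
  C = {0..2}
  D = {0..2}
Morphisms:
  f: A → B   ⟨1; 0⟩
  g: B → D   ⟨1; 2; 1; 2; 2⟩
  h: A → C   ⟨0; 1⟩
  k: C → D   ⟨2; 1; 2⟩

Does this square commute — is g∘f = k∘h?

Along f;g (path 1):
  0 f→1 g→2
  1 f→0 g→1
  result₁ = ⟨2; 1⟩
Along h;k (path 2):
  0 h→0 k→2
  1 h→1 k→1
  result₂ = ⟨2; 1⟩
Equal? equal; square commutes

Answer: COMMUTES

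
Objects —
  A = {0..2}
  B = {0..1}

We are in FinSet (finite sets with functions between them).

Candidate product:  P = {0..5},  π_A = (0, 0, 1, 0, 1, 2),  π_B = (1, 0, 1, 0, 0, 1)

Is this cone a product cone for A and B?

|A|·|B| = 3·2 = 6;  |P| = 6
Check the pairing map k ↦ (π_A(k), π_B(k)):
  0 : (0,1)
  1 : (0,0)
  2 : (1,1)
  3 : (0,0)  ✗ repeats pair of k=1
  4 : (1,0)
  5 : (2,1)
distinct pairs in image: 5 / 6 needed
  → (0,0) hit at k=1 and k=3

Answer: NOT A VALID PRODUCT — duplicate pair at indices 3,1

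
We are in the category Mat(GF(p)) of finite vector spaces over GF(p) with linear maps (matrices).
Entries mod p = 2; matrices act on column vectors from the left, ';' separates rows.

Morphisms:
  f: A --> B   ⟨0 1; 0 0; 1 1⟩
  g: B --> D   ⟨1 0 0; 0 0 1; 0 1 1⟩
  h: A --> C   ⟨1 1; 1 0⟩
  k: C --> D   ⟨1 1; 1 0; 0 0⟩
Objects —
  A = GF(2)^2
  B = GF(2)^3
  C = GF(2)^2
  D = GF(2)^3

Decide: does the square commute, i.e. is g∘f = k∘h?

Along f;g (path 1):
  e0=⟨1,0⟩ f-->⟨0,0,1⟩ g-->⟨0,1,1⟩
  e1=⟨0,1⟩ f-->⟨1,0,1⟩ g-->⟨1,1,1⟩
  composite₁ = ⟨0 1; 1 1; 1 1⟩
Along h;k (path 2):
  e0=⟨1,0⟩ h-->⟨1,1⟩ k-->⟨0,1,0⟩
  e1=⟨0,1⟩ h-->⟨1,0⟩ k-->⟨1,1,0⟩
  composite₂ = ⟨0 1; 1 1; 0 0⟩
Equal? distinct morphisms ✗

Answer: DOES NOT COMMUTE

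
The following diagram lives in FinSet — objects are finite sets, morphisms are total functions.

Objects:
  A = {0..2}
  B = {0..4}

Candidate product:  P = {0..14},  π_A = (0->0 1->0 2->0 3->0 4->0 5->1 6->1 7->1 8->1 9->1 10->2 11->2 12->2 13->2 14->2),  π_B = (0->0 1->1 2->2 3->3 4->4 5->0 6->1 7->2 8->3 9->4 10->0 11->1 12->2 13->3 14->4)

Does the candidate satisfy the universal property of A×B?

|A|·|B| = 3·5 = 15;  |P| = 15
Check the pairing map k ↦ (π_A(k), π_B(k)):
  0 -> (0,0)
  1 -> (0,1)
  2 -> (0,2)
  3 -> (0,3)
  4 -> (0,4)
  5 -> (1,0)
  6 -> (1,1)
  7 -> (1,2)
  8 -> (1,3)
  9 -> (1,4)
  10 -> (2,0)
  11 -> (2,1)
  12 -> (2,2)
  13 -> (2,3)
  14 -> (2,4)
distinct pairs in image: 15 / 15 needed
  → bijection onto A×B; projections well-typed.

Answer: VALID PRODUCT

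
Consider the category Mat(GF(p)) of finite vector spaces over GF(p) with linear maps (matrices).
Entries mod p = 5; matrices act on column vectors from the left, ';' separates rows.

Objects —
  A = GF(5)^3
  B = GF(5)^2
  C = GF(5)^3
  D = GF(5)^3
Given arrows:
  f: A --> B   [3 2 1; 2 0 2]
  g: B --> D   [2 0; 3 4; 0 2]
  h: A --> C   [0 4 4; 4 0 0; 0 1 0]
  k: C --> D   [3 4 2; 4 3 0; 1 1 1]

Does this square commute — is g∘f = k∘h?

Answer: COMMUTES

Derivation:
Path 1 = f;g:
  e0=⟨1,0,0⟩ f-->⟨3,2⟩ g-->⟨1,2,4⟩
  e1=⟨0,1,0⟩ f-->⟨2,0⟩ g-->⟨4,1,0⟩
  e2=⟨0,0,1⟩ f-->⟨1,2⟩ g-->⟨2,1,4⟩
  result₁ = [1 4 2; 2 1 1; 4 0 4]
Path 2 = h;k:
  e0=⟨1,0,0⟩ h-->⟨0,4,0⟩ k-->⟨1,2,4⟩
  e1=⟨0,1,0⟩ h-->⟨4,0,1⟩ k-->⟨4,1,0⟩
  e2=⟨0,0,1⟩ h-->⟨4,0,0⟩ k-->⟨2,1,4⟩
  result₂ = [1 4 2; 2 1 1; 4 0 4]
Equal? YES — commutes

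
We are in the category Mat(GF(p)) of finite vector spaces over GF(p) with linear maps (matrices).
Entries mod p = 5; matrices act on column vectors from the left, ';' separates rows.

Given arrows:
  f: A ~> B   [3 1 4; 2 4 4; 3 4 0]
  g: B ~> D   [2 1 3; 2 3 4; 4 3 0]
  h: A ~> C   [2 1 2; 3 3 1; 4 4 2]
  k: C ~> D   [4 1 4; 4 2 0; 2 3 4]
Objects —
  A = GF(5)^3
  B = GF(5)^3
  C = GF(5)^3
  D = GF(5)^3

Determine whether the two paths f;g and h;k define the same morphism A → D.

Path 1 = f;g:
  e0=[1,0,0] f~>[3,2,3] g~>[2,4,3]
  e1=[0,1,0] f~>[1,4,4] g~>[3,0,1]
  e2=[0,0,1] f~>[4,4,0] g~>[2,0,3]
  ⟦path⟧₁ = [2 3 2; 4 0 0; 3 1 3]
Path 2 = h;k:
  e0=[1,0,0] h~>[2,3,4] k~>[2,4,4]
  e1=[0,1,0] h~>[1,3,4] k~>[3,0,2]
  e2=[0,0,1] h~>[2,1,2] k~>[2,0,0]
  ⟦path⟧₂ = [2 3 2; 4 0 0; 4 2 0]
Equal? distinct morphisms ✗

Answer: DOES NOT COMMUTE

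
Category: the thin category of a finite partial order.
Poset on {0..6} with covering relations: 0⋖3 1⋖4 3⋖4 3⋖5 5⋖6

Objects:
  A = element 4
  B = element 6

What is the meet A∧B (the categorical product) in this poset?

{x : x⊑A ∧ x⊑B} = {0,3}  (A=4, B=6)
  0 ⊑ 3
  3 ⊑ 3
glb = 3

Answer: A∧B = 3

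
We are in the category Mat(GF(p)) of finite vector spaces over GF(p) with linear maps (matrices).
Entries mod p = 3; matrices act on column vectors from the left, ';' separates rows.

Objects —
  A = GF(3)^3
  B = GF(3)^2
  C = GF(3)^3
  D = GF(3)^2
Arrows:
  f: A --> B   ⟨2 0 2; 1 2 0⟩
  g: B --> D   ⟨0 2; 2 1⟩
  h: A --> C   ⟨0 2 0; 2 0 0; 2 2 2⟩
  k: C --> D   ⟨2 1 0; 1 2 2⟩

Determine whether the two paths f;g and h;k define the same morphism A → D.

Path 1 = f;g:
  e0=⟨1,0,0⟩ f-->⟨2,1⟩ g-->⟨2,2⟩
  e1=⟨0,1,0⟩ f-->⟨0,2⟩ g-->⟨1,2⟩
  e2=⟨0,0,1⟩ f-->⟨2,0⟩ g-->⟨0,1⟩
  result₁ = ⟨2 1 0; 2 2 1⟩
Path 2 = h;k:
  e0=⟨1,0,0⟩ h-->⟨0,2,2⟩ k-->⟨2,2⟩
  e1=⟨0,1,0⟩ h-->⟨2,0,2⟩ k-->⟨1,0⟩
  e2=⟨0,0,1⟩ h-->⟨0,0,2⟩ k-->⟨0,1⟩
  result₂ = ⟨2 1 0; 2 0 1⟩
Equal? distinct morphisms ✗

Answer: DOES NOT COMMUTE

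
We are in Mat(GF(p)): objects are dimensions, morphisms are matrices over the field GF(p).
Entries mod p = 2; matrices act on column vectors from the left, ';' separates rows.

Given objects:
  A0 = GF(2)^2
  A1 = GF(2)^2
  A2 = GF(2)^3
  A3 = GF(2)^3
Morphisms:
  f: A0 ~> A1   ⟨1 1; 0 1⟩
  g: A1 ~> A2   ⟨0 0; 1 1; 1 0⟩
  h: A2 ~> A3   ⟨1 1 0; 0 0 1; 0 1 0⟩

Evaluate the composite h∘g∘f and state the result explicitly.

Answer: ⟨1 0; 1 1; 1 0⟩

Work:
  e0=[1,0] f~>[1,0] g~>[0,1,1] h~>[1,1,1]
  e1=[0,1] f~>[1,1] g~>[0,0,1] h~>[0,1,0]
⟦path⟧: ⟨1 0; 1 1; 1 0⟩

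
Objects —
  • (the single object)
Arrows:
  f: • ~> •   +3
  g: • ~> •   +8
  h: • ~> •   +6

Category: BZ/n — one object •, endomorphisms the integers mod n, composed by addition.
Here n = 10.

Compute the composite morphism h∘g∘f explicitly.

  0 +3≡3 +8≡1 +6≡7  (mod 10)
⟦path⟧: +7

Answer: +7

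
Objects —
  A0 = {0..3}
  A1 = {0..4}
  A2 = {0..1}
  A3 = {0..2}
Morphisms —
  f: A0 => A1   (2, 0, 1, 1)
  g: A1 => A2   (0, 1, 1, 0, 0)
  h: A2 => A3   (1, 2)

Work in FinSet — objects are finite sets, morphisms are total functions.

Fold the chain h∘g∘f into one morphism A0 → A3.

Answer: (2, 1, 2, 2)

Derivation:
  0 f=>2 g=>1 h=>2
  1 f=>0 g=>0 h=>1
  2 f=>1 g=>1 h=>2
  3 f=>1 g=>1 h=>2
⟦path⟧: (2, 1, 2, 2)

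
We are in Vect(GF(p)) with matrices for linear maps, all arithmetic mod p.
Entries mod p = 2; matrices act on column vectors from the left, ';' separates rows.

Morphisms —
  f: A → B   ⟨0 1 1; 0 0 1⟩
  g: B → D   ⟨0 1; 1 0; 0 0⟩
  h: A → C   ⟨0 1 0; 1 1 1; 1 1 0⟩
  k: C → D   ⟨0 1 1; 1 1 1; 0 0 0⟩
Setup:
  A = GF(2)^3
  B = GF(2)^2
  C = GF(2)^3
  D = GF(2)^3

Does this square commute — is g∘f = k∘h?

Answer: COMMUTES

Trace:
Path 1 = f;g:
  e0=[1,0,0] f→[0,0] g→[0,0,0]
  e1=[0,1,0] f→[1,0] g→[0,1,0]
  e2=[0,0,1] f→[1,1] g→[1,1,0]
  result₁ = ⟨0 0 1; 0 1 1; 0 0 0⟩
Path 2 = h;k:
  e0=[1,0,0] h→[0,1,1] k→[0,0,0]
  e1=[0,1,0] h→[1,1,1] k→[0,1,0]
  e2=[0,0,1] h→[0,1,0] k→[1,1,0]
  result₂ = ⟨0 0 1; 0 1 1; 0 0 0⟩
Equal? same morphism ✓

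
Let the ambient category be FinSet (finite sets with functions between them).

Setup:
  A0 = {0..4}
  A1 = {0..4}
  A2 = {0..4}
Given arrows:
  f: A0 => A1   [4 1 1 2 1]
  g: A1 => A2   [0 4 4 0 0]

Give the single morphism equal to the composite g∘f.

  0 f=>4 g=>0
  1 f=>1 g=>4
  2 f=>1 g=>4
  3 f=>2 g=>4
  4 f=>1 g=>4
composite: [0 4 4 4 4]

Answer: [0 4 4 4 4]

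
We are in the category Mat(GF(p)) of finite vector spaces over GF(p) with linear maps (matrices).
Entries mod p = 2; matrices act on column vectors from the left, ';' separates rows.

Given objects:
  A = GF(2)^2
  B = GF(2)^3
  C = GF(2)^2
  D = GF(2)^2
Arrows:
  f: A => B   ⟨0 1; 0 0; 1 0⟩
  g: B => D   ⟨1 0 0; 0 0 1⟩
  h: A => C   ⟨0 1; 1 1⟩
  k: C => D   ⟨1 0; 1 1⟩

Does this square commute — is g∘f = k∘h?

Path 1 = f;g:
  e0=[1,0] f=>[0,0,1] g=>[0,1]
  e1=[0,1] f=>[1,0,0] g=>[1,0]
  composite₁ = ⟨0 1; 1 0⟩
Path 2 = h;k:
  e0=[1,0] h=>[0,1] k=>[0,1]
  e1=[0,1] h=>[1,1] k=>[1,0]
  composite₂ = ⟨0 1; 1 0⟩
Equal? same morphism ✓

Answer: COMMUTES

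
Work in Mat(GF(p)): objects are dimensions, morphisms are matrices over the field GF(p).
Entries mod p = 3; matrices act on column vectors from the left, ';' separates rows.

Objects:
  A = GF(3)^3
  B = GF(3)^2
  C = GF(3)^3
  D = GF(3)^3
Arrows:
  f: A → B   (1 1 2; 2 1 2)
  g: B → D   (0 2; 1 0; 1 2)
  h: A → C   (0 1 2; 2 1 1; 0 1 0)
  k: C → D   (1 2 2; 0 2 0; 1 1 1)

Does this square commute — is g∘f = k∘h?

Answer: DOES NOT COMMUTE

Work:
Path 1 = f;g:
  e0=[1,0,0] f→[1,2] g→[1,1,2]
  e1=[0,1,0] f→[1,1] g→[2,1,0]
  e2=[0,0,1] f→[2,2] g→[1,2,0]
  composite₁ = (1 2 1; 1 1 2; 2 0 0)
Path 2 = h;k:
  e0=[1,0,0] h→[0,2,0] k→[1,1,2]
  e1=[0,1,0] h→[1,1,1] k→[2,2,0]
  e2=[0,0,1] h→[2,1,0] k→[1,2,0]
  composite₂ = (1 2 1; 1 2 2; 2 0 0)
Equal? distinct morphisms ✗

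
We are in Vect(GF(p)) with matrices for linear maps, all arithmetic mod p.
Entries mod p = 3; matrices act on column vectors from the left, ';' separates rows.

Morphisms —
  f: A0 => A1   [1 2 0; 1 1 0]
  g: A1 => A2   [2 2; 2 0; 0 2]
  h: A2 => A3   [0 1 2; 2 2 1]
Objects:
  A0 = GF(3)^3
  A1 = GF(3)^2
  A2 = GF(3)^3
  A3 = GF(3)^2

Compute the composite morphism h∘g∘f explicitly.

  e0=[1,0,0] f=>[1,1] g=>[1,2,2] h=>[0,2]
  e1=[0,1,0] f=>[2,1] g=>[0,1,2] h=>[2,1]
  e2=[0,0,1] f=>[0,0] g=>[0,0,0] h=>[0,0]
composite: [0 2 0; 2 1 0]

Answer: [0 2 0; 2 1 0]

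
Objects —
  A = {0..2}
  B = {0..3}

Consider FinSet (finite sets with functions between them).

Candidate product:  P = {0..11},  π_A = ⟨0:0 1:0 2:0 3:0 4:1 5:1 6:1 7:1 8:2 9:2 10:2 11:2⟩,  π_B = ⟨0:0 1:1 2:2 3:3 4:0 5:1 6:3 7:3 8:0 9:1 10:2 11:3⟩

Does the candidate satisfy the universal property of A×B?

Answer: NOT A VALID PRODUCT — duplicate pair at indices 7,6

Derivation:
|A|·|B| = 3·4 = 12;  |P| = 12
Check the pairing map k ↦ (π_A(k), π_B(k)):
  0 : (0,0)
  1 : (0,1)
  2 : (0,2)
  3 : (0,3)
  4 : (1,0)
  5 : (1,1)
  6 : (1,3)
  7 : (1,3)  ✗ repeats pair of k=6
  8 : (2,0)
  9 : (2,1)
  10 : (2,2)
  11 : (2,3)
distinct pairs in image: 11 / 12 needed
  → (1,3) hit at k=6 and k=7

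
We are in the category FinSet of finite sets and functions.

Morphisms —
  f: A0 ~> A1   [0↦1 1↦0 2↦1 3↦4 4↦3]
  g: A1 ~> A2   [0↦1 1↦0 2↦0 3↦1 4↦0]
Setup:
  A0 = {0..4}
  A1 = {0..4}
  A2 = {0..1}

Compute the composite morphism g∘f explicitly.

  0 f~>1 g~>0
  1 f~>0 g~>1
  2 f~>1 g~>0
  3 f~>4 g~>0
  4 f~>3 g~>1
result: [0↦0 1↦1 2↦0 3↦0 4↦1]

Answer: [0↦0 1↦1 2↦0 3↦0 4↦1]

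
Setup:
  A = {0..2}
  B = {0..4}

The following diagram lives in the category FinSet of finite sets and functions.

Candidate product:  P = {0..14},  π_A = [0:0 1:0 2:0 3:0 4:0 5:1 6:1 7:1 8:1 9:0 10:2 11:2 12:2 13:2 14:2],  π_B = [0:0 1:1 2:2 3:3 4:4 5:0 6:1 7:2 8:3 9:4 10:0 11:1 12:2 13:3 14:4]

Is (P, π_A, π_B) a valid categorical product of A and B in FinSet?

Answer: NOT A VALID PRODUCT — duplicate pair at indices 4,9

Work:
|A|·|B| = 3·5 = 15;  |P| = 15
Check the pairing map k ↦ (π_A(k), π_B(k)):
  0 : (0,0)
  1 : (0,1)
  2 : (0,2)
  3 : (0,3)
  4 : (0,4)
  5 : (1,0)
  6 : (1,1)
  7 : (1,2)
  8 : (1,3)
  9 : (0,4)  ✗ repeats pair of k=4
  10 : (2,0)
  11 : (2,1)
  12 : (2,2)
  13 : (2,3)
  14 : (2,4)
distinct pairs in image: 14 / 15 needed
  → (0,4) hit at k=4 and k=9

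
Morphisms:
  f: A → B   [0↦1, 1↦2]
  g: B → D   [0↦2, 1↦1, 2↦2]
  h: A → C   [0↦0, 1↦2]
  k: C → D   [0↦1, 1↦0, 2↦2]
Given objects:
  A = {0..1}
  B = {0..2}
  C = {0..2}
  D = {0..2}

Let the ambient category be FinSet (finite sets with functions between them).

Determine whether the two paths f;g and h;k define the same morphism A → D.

Along f;g (path 1):
  0 f→1 g→1
  1 f→2 g→2
  ⟦path⟧₁ = [0↦1, 1↦2]
Along h;k (path 2):
  0 h→0 k→1
  1 h→2 k→2
  ⟦path⟧₂ = [0↦1, 1↦2]
Equal? equal; square commutes

Answer: COMMUTES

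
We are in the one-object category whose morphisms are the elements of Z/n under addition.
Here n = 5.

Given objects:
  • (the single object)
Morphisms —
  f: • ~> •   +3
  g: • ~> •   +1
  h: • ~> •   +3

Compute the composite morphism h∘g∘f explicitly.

Answer: +2

Work:
  0 +3≡3 +1≡4 +3≡2  (mod 5)
composite: +2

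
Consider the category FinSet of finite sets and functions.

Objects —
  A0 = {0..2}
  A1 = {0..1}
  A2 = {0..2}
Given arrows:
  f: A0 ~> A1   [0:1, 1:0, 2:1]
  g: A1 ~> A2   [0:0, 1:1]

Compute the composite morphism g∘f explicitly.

  0 f~>1 g~>1
  1 f~>0 g~>0
  2 f~>1 g~>1
result: [0:1, 1:0, 2:1]

Answer: [0:1, 1:0, 2:1]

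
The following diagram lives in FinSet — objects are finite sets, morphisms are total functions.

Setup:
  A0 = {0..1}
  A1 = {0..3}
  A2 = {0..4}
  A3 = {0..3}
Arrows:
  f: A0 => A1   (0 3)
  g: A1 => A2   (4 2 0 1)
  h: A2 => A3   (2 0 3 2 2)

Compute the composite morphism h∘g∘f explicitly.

  0 f=>0 g=>4 h=>2
  1 f=>3 g=>1 h=>0
composite: (2 0)

Answer: (2 0)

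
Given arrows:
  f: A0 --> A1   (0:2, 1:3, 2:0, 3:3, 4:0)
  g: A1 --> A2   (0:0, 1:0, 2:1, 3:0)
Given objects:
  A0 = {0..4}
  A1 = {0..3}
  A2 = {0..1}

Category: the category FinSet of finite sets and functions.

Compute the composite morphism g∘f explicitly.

Answer: (0:1, 1:0, 2:0, 3:0, 4:0)

Work:
  0 f-->2 g-->1
  1 f-->3 g-->0
  2 f-->0 g-->0
  3 f-->3 g-->0
  4 f-->0 g-->0
result: (0:1, 1:0, 2:0, 3:0, 4:0)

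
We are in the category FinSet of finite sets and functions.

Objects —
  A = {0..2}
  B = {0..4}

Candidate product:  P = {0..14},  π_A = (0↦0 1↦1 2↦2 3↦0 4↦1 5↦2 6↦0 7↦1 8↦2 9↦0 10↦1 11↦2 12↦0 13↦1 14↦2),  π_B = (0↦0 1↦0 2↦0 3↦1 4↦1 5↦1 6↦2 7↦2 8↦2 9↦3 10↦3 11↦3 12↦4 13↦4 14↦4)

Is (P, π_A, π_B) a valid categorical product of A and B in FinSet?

|A|·|B| = 3·5 = 15;  |P| = 15
Check the pairing map k ↦ (π_A(k), π_B(k)):
  0 ↦ (0,0)
  1 ↦ (1,0)
  2 ↦ (2,0)
  3 ↦ (0,1)
  4 ↦ (1,1)
  5 ↦ (2,1)
  6 ↦ (0,2)
  7 ↦ (1,2)
  8 ↦ (2,2)
  9 ↦ (0,3)
  10 ↦ (1,3)
  11 ↦ (2,3)
  12 ↦ (0,4)
  13 ↦ (1,4)
  14 ↦ (2,4)
distinct pairs in image: 15 / 15 needed
  → bijection onto A×B; projections well-typed.

Answer: VALID PRODUCT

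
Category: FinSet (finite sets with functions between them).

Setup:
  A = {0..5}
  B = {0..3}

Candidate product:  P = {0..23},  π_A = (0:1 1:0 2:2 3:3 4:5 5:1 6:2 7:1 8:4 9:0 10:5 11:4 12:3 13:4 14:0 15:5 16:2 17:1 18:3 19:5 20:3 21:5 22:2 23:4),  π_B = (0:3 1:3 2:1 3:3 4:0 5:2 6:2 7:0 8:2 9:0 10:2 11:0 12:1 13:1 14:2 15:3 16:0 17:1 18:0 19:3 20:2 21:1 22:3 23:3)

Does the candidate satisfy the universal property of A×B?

Answer: NOT A VALID PRODUCT — duplicate pair at indices 15,19

Derivation:
|A|·|B| = 6·4 = 24;  |P| = 24
Check the pairing map k ↦ (π_A(k), π_B(k)):
  0 : (1,3)
  1 : (0,3)
  2 : (2,1)
  3 : (3,3)
  4 : (5,0)
  5 : (1,2)
  6 : (2,2)
  7 : (1,0)
  8 : (4,2)
  9 : (0,0)
  10 : (5,2)
  11 : (4,0)
  12 : (3,1)
  13 : (4,1)
  14 : (0,2)
  15 : (5,3)
  16 : (2,0)
  17 : (1,1)
  18 : (3,0)
  19 : (5,3)  ✗ repeats pair of k=15
  20 : (3,2)
  21 : (5,1)
  22 : (2,3)
  23 : (4,3)
distinct pairs in image: 23 / 24 needed
  → (5,3) hit at k=15 and k=19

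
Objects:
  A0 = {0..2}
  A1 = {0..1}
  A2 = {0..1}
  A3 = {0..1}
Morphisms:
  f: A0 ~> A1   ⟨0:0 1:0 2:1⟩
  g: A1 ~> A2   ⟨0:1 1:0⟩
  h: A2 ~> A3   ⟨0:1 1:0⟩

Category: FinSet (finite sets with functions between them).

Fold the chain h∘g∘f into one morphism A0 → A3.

Answer: ⟨0:0 1:0 2:1⟩

Derivation:
  0 f~>0 g~>1 h~>0
  1 f~>0 g~>1 h~>0
  2 f~>1 g~>0 h~>1
composite: ⟨0:0 1:0 2:1⟩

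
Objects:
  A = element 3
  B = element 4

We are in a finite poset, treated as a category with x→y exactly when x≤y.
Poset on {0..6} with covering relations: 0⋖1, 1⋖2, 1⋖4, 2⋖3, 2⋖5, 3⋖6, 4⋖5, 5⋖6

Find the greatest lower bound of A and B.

{x : x≤A ∧ x≤B} = {0,1}  (A=3, B=4)
  0 ≤ 1
  1 ≤ 1
glb = 1

Answer: A∧B = 1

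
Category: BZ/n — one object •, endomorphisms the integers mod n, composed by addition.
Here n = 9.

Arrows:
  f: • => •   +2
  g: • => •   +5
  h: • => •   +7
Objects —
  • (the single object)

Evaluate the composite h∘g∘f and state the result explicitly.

  0 +2≡2 +5≡7 +7≡5  (mod 9)
result: +5

Answer: +5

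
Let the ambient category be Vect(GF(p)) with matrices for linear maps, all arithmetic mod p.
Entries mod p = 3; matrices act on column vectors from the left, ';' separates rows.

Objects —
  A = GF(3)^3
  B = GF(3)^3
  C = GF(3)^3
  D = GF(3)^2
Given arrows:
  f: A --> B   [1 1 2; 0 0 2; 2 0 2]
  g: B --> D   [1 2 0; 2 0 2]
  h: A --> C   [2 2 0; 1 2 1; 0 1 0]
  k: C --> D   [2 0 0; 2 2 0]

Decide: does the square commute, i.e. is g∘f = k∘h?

Along f;g (path 1):
  e0=[1,0,0] f-->[1,0,2] g-->[1,0]
  e1=[0,1,0] f-->[1,0,0] g-->[1,2]
  e2=[0,0,1] f-->[2,2,2] g-->[0,2]
  ⟦path⟧₁ = [1 1 0; 0 2 2]
Along h;k (path 2):
  e0=[1,0,0] h-->[2,1,0] k-->[1,0]
  e1=[0,1,0] h-->[2,2,1] k-->[1,2]
  e2=[0,0,1] h-->[0,1,0] k-->[0,2]
  ⟦path⟧₂ = [1 1 0; 0 2 2]
Equal? same morphism ✓

Answer: COMMUTES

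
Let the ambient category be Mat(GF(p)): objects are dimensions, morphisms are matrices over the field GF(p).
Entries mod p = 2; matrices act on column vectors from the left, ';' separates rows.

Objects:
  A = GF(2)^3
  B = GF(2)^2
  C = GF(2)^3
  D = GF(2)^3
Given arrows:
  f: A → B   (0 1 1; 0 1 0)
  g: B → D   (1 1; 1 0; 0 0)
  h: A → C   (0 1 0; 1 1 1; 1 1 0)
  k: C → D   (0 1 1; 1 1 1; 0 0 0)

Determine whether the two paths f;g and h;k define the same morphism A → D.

Answer: COMMUTES

Trace:
Along f;g (path 1):
  e0=[1,0,0] f→[0,0] g→[0,0,0]
  e1=[0,1,0] f→[1,1] g→[0,1,0]
  e2=[0,0,1] f→[1,0] g→[1,1,0]
  composite₁ = (0 0 1; 0 1 1; 0 0 0)
Along h;k (path 2):
  e0=[1,0,0] h→[0,1,1] k→[0,0,0]
  e1=[0,1,0] h→[1,1,1] k→[0,1,0]
  e2=[0,0,1] h→[0,1,0] k→[1,1,0]
  composite₂ = (0 0 1; 0 1 1; 0 0 0)
Equal? YES — commutes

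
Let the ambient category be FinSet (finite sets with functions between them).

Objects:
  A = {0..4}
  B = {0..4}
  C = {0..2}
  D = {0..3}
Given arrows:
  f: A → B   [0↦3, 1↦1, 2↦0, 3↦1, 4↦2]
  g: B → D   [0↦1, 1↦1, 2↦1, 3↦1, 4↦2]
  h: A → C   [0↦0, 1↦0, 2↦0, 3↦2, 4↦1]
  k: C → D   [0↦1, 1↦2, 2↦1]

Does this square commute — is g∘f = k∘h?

Path 1 = f;g:
  0 f→3 g→1
  1 f→1 g→1
  2 f→0 g→1
  3 f→1 g→1
  4 f→2 g→1
  ⟦path⟧₁ = [0↦1, 1↦1, 2↦1, 3↦1, 4↦1]
Path 2 = h;k:
  0 h→0 k→1
  1 h→0 k→1
  2 h→0 k→1
  3 h→2 k→1
  4 h→1 k→2
  ⟦path⟧₂ = [0↦1, 1↦1, 2↦1, 3↦1, 4↦2]
Equal? differ; not commutative

Answer: DOES NOT COMMUTE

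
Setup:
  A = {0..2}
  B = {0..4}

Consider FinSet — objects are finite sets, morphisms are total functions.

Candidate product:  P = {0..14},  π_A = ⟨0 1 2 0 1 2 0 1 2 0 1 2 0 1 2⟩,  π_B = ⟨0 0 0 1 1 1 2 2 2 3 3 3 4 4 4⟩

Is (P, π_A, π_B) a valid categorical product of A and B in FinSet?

Answer: VALID PRODUCT

Trace:
|A|·|B| = 3·5 = 15;  |P| = 15
Check the pairing map k ↦ (π_A(k), π_B(k)):
  0 ↦ (0,0)
  1 ↦ (1,0)
  2 ↦ (2,0)
  3 ↦ (0,1)
  4 ↦ (1,1)
  5 ↦ (2,1)
  6 ↦ (0,2)
  7 ↦ (1,2)
  8 ↦ (2,2)
  9 ↦ (0,3)
  10 ↦ (1,3)
  11 ↦ (2,3)
  12 ↦ (0,4)
  13 ↦ (1,4)
  14 ↦ (2,4)
distinct pairs in image: 15 / 15 needed
  → bijection onto A×B; projections well-typed.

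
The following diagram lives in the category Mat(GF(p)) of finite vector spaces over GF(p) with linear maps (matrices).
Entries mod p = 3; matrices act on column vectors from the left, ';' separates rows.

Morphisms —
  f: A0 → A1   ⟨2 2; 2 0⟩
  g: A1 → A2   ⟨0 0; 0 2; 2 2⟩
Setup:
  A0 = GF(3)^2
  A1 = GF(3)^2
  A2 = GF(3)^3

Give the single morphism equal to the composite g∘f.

Answer: ⟨0 0; 1 0; 2 1⟩

Trace:
  e0=⟨1,0⟩ f→⟨2,2⟩ g→⟨0,1,2⟩
  e1=⟨0,1⟩ f→⟨2,0⟩ g→⟨0,0,1⟩
result: ⟨0 0; 1 0; 2 1⟩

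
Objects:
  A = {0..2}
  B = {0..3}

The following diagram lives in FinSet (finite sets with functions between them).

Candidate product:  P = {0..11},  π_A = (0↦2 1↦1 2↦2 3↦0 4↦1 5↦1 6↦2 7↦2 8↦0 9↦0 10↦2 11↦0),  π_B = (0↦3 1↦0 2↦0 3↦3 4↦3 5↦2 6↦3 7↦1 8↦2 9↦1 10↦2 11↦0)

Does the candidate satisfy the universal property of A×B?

|A|·|B| = 3·4 = 12;  |P| = 12
Check the pairing map k ↦ (π_A(k), π_B(k)):
  0 ↦ (2,3)
  1 ↦ (1,0)
  2 ↦ (2,0)
  3 ↦ (0,3)
  4 ↦ (1,3)
  5 ↦ (1,2)
  6 ↦ (2,3)  ✗ repeats pair of k=0
  7 ↦ (2,1)
  8 ↦ (0,2)
  9 ↦ (0,1)
  10 ↦ (2,2)
  11 ↦ (0,0)
distinct pairs in image: 11 / 12 needed
  → (2,3) hit at k=0 and k=6

Answer: NOT A VALID PRODUCT — duplicate pair at indices 0,6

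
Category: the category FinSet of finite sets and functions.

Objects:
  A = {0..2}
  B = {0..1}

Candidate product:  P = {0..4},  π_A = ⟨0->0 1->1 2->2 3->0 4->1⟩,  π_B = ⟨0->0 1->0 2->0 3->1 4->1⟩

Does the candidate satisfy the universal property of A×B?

Answer: NOT A VALID PRODUCT — |P|=5 ≠ |A|·|B|=6

Work:
|A|·|B| = 3·2 = 6;  |P| = 5
  → cardinalities differ; no bijection possible.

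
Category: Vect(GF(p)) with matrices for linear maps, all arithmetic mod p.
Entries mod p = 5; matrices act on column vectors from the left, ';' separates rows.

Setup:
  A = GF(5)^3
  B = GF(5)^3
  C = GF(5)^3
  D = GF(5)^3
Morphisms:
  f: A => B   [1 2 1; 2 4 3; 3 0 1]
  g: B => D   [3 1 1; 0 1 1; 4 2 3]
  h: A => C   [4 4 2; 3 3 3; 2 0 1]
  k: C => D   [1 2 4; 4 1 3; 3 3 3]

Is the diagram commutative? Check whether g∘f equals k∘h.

Along f;g (path 1):
  e0=[1,0,0] f=>[1,2,3] g=>[3,0,2]
  e1=[0,1,0] f=>[2,4,0] g=>[0,4,1]
  e2=[0,0,1] f=>[1,3,1] g=>[2,4,3]
  composite₁ = [3 0 2; 0 4 4; 2 1 3]
Along h;k (path 2):
  e0=[1,0,0] h=>[4,3,2] k=>[3,0,2]
  e1=[0,1,0] h=>[4,3,0] k=>[0,4,1]
  e2=[0,0,1] h=>[2,3,1] k=>[2,4,3]
  composite₂ = [3 0 2; 0 4 4; 2 1 3]
Equal? YES — commutes

Answer: COMMUTES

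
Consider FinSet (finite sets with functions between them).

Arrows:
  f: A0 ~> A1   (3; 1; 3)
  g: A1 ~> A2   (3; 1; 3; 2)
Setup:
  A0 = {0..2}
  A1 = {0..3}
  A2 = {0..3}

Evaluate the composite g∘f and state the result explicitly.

Answer: (2; 1; 2)

Derivation:
  0 f~>3 g~>2
  1 f~>1 g~>1
  2 f~>3 g~>2
⟦path⟧: (2; 1; 2)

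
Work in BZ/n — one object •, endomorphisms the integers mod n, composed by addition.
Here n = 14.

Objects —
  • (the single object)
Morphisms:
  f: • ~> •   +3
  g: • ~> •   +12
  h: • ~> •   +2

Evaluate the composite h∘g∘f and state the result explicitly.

Answer: +3

Trace:
  0 +3≡3 +12≡1 +2≡3  (mod 14)
composite: +3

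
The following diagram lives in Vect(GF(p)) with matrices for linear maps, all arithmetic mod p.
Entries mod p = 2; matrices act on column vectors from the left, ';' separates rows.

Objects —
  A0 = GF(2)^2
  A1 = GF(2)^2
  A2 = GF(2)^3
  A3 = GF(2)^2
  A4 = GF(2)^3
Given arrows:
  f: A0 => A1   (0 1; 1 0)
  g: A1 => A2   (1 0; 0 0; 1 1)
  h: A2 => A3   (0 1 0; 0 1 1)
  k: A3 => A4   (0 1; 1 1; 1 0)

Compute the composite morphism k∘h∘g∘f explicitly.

  e0=[1,0] f=>[0,1] g=>[0,0,1] h=>[0,1] k=>[1,1,0]
  e1=[0,1] f=>[1,0] g=>[1,0,1] h=>[0,1] k=>[1,1,0]
composite: (1 1; 1 1; 0 0)

Answer: (1 1; 1 1; 0 0)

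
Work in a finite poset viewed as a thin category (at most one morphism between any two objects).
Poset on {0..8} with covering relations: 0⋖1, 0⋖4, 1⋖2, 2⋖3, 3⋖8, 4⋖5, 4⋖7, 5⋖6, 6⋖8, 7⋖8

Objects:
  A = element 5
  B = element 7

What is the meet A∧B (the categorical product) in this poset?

Answer: A∧B = 4

Derivation:
Lower bounds of A=5 and B=7: {0,4}
  0 ⊑ 4
  4 ⊑ 4
glb = 4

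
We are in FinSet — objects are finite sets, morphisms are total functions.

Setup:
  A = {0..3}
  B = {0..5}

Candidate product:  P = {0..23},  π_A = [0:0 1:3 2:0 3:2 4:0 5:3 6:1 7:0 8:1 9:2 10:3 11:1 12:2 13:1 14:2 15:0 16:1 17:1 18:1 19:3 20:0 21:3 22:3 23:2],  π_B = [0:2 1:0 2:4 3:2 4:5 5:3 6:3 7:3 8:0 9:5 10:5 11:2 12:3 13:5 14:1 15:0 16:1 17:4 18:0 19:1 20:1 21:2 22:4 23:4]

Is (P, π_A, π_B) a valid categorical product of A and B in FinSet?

|A|·|B| = 4·6 = 24;  |P| = 24
Check the pairing map k ↦ (π_A(k), π_B(k)):
  0 : (0,2)
  1 : (3,0)
  2 : (0,4)
  3 : (2,2)
  4 : (0,5)
  5 : (3,3)
  6 : (1,3)
  7 : (0,3)
  8 : (1,0)
  9 : (2,5)
  10 : (3,5)
  11 : (1,2)
  12 : (2,3)
  13 : (1,5)
  14 : (2,1)
  15 : (0,0)
  16 : (1,1)
  17 : (1,4)
  18 : (1,0)  ✗ repeats pair of k=8
  19 : (3,1)
  20 : (0,1)
  21 : (3,2)
  22 : (3,4)
  23 : (2,4)
distinct pairs in image: 23 / 24 needed
  → (1,0) hit at k=8 and k=18

Answer: NOT A VALID PRODUCT — duplicate pair at indices 18,8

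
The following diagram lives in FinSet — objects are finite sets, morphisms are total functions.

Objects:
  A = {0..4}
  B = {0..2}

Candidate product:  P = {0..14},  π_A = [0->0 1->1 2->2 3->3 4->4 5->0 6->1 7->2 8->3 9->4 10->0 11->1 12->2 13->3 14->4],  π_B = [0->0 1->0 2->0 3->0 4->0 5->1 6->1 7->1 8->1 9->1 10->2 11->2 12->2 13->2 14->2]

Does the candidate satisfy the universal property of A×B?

Answer: VALID PRODUCT

Derivation:
|A|·|B| = 5·3 = 15;  |P| = 15
Check the pairing map k ↦ (π_A(k), π_B(k)):
  0 -> (0,0)
  1 -> (1,0)
  2 -> (2,0)
  3 -> (3,0)
  4 -> (4,0)
  5 -> (0,1)
  6 -> (1,1)
  7 -> (2,1)
  8 -> (3,1)
  9 -> (4,1)
  10 -> (0,2)
  11 -> (1,2)
  12 -> (2,2)
  13 -> (3,2)
  14 -> (4,2)
distinct pairs in image: 15 / 15 needed
  → bijection onto A×B; projections well-typed.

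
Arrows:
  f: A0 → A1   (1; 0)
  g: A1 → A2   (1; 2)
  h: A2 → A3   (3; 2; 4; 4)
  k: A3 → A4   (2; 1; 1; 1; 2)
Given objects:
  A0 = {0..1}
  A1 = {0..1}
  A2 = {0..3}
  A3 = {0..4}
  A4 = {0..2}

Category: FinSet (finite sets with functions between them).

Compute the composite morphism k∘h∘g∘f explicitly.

  0 f→1 g→2 h→4 k→2
  1 f→0 g→1 h→2 k→1
composite: (2; 1)

Answer: (2; 1)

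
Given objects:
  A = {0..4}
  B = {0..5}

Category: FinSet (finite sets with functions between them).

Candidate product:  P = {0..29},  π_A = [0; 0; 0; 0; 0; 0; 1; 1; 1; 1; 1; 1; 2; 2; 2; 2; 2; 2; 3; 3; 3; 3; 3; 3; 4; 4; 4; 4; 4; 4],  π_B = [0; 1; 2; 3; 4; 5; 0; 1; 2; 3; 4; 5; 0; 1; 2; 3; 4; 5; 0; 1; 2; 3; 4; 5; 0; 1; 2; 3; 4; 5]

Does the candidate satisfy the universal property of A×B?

|A|·|B| = 5·6 = 30;  |P| = 30
Check the pairing map k ↦ (π_A(k), π_B(k)):
  0 ↦ (0,0)
  1 ↦ (0,1)
  2 ↦ (0,2)
  3 ↦ (0,3)
  4 ↦ (0,4)
  5 ↦ (0,5)
  6 ↦ (1,0)
  7 ↦ (1,1)
  8 ↦ (1,2)
  9 ↦ (1,3)
  10 ↦ (1,4)
  11 ↦ (1,5)
  12 ↦ (2,0)
  13 ↦ (2,1)
  14 ↦ (2,2)
  15 ↦ (2,3)
  16 ↦ (2,4)
  17 ↦ (2,5)
  18 ↦ (3,0)
  19 ↦ (3,1)
  20 ↦ (3,2)
  21 ↦ (3,3)
  22 ↦ (3,4)
  23 ↦ (3,5)
  24 ↦ (4,0)
  25 ↦ (4,1)
  26 ↦ (4,2)
  27 ↦ (4,3)
  28 ↦ (4,4)
  29 ↦ (4,5)
distinct pairs in image: 30 / 30 needed
  → bijection onto A×B; projections well-typed.

Answer: VALID PRODUCT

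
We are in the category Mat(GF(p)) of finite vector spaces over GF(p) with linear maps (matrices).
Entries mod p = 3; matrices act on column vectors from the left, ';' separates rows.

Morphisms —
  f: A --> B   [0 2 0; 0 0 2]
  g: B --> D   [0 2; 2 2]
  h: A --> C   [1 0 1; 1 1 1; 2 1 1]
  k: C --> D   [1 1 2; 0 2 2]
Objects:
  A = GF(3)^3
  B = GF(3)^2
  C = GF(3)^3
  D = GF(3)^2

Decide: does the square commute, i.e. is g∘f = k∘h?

Path 1 = f;g:
  e0=[1,0,0] f-->[0,0] g-->[0,0]
  e1=[0,1,0] f-->[2,0] g-->[0,1]
  e2=[0,0,1] f-->[0,2] g-->[1,1]
  ⟦path⟧₁ = [0 0 1; 0 1 1]
Path 2 = h;k:
  e0=[1,0,0] h-->[1,1,2] k-->[0,0]
  e1=[0,1,0] h-->[0,1,1] k-->[0,1]
  e2=[0,0,1] h-->[1,1,1] k-->[1,1]
  ⟦path⟧₂ = [0 0 1; 0 1 1]
Equal? YES — commutes

Answer: COMMUTES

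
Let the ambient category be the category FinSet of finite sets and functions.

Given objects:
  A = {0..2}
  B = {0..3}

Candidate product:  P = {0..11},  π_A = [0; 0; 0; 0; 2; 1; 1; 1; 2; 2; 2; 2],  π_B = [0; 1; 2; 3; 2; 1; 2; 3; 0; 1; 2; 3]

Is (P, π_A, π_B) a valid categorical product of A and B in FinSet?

Answer: NOT A VALID PRODUCT — duplicate pair at indices 10,4

Work:
|A|·|B| = 3·4 = 12;  |P| = 12
Check the pairing map k ↦ (π_A(k), π_B(k)):
  0 -> (0,0)
  1 -> (0,1)
  2 -> (0,2)
  3 -> (0,3)
  4 -> (2,2)
  5 -> (1,1)
  6 -> (1,2)
  7 -> (1,3)
  8 -> (2,0)
  9 -> (2,1)
  10 -> (2,2)  ✗ repeats pair of k=4
  11 -> (2,3)
distinct pairs in image: 11 / 12 needed
  → (2,2) hit at k=4 and k=10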